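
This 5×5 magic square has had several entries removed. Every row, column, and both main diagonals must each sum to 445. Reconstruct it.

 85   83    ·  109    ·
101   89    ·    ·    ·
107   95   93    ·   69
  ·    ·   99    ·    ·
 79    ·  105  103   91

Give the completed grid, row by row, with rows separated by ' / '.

The remaining cell in row 3 is (3,4) = 445 − 364 = 81.
The remaining cell in row 5 is (5,2) = 445 − 378 = 67.
Column 1 needs 445; the known cells sum to 372, so (4,1) = 73.
Column 2: 83 + 89 + 95 + 67 + ? = 445, so (4,2) = 111.
The remaining cell in main diagonal is (4,4) = 445 − 358 = 87.
Row 4: 73 + 111 + 99 + 87 + ? = 445, so (4,5) = 75.
Column 4 must total 445; the given cells sum to 380, so (2,4) = 65.
Using anti-diagonal: 65 + 93 + 111 + 79 + ? → (1,5) = 445 − 348 = 97.
Row 1: 85 + 83 + 109 + 97 + ? = 445, so (1,3) = 71.
Column 3 needs 445; the known cells sum to 368, so (2,3) = 77.
Column 5 must total 445; the given cells sum to 332, so (2,5) = 113.

85 83 71 109 97 / 101 89 77 65 113 / 107 95 93 81 69 / 73 111 99 87 75 / 79 67 105 103 91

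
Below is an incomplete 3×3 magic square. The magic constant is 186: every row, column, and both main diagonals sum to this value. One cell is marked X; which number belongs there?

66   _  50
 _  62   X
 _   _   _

From row 1, 186 − (66 + 50) gives (1,2) = 70.
Column 2 must total 186; the given cells sum to 132, so (3,2) = 54.
Main diagonal must total 186; the given cells sum to 128, so (3,3) = 58.
The remaining cell in anti-diagonal is (3,1) = 186 − 112 = 74.
The remaining cell in column 1 is (2,1) = 186 − 140 = 46.
Column 3 must total 186; the given cells sum to 108, so (2,3) = 78.

78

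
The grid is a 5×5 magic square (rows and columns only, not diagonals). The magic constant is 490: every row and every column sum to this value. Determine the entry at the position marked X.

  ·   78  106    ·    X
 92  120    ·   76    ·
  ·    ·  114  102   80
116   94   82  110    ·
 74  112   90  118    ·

122

Row 4 needs 490; the known cells sum to 402, so (4,5) = 88.
Row 5: 74 + 112 + 90 + 118 + ? = 490, so (5,5) = 96.
From column 2, 490 − (78 + 120 + 94 + 112) gives (3,2) = 86.
Column 3: 106 + 114 + 82 + 90 + ? = 490, so (2,3) = 98.
The remaining cell in column 4 is (1,4) = 490 − 406 = 84.
From row 2, 490 − (92 + 120 + 98 + 76) gives (2,5) = 104.
Row 3: 86 + 114 + 102 + 80 + ? = 490, so (3,1) = 108.
Column 1 must total 490; the given cells sum to 390, so (1,1) = 100.
From column 5, 490 − (104 + 80 + 88 + 96) gives (1,5) = 122.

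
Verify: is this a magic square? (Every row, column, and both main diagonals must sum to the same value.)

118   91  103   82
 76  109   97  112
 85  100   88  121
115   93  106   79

No — row 4 sums to 393 but anti-diagonal sums to 394.

Row 1: 118 + 91 + 103 + 82 = 394.
Row 2: 76 + 109 + 97 + 112 = 394.
Row 3: 85 + 100 + 88 + 121 = 394.
Row 4: 115 + 93 + 106 + 79 = 393.
Column 1: 118 + 76 + 85 + 115 = 394.
Column 2: 91 + 109 + 100 + 93 = 393.
Column 3: 103 + 97 + 88 + 106 = 394.
Column 4: 82 + 112 + 121 + 79 = 394.
Main diagonal: 118 + 109 + 88 + 79 = 394.
Anti-diagonal: 82 + 97 + 100 + 115 = 394.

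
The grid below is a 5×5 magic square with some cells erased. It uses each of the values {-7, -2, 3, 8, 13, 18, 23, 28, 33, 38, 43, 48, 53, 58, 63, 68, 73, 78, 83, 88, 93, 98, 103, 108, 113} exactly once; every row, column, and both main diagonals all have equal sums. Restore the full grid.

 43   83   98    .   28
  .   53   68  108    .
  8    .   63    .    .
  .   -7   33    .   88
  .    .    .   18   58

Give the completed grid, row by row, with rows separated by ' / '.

The 25 entries sum to 1325, so each line sums to 1325/5 = 265.
Row 1 must total 265; the given cells sum to 252, so (1,4) = 13.
Using column 3: 98 + 68 + 63 + 33 + ? → (5,3) = 265 − 262 = 3.
Main diagonal: 43 + 53 + 63 + 58 + ? = 265, so (4,4) = 48.
From anti-diagonal, 265 − (28 + 108 + 63 + (-7)) gives (5,1) = 73.
From row 4, 265 − (-7 + 33 + 48 + 88) gives (4,1) = 103.
The remaining cell in row 5 is (5,2) = 265 − 152 = 113.
Column 1 must total 265; the given cells sum to 227, so (2,1) = 38.
Column 2 must total 265; the given cells sum to 242, so (3,2) = 23.
Using column 4: 13 + 108 + 48 + 18 + ? → (3,4) = 265 − 187 = 78.
Using row 2: 38 + 53 + 68 + 108 + ? → (2,5) = 265 − 267 = -2.
From row 3, 265 − (8 + 23 + 63 + 78) gives (3,5) = 93.

43 83 98 13 28 / 38 53 68 108 -2 / 8 23 63 78 93 / 103 -7 33 48 88 / 73 113 3 18 58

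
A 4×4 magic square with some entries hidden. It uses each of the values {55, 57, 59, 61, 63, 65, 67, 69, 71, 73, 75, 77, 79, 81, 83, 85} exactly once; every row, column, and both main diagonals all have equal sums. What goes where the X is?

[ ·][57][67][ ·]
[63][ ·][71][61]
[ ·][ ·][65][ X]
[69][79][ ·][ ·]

83

The 16 entries sum to 1120, so each line sums to 1120/4 = 280.
From row 2, 280 − (63 + 71 + 61) gives (2,2) = 85.
Column 2 must total 280; the given cells sum to 221, so (3,2) = 59.
Using column 3: 67 + 71 + 65 + ? → (4,3) = 280 − 203 = 77.
Anti-diagonal: 71 + 59 + 69 + ? = 280, so (1,4) = 81.
From row 1, 280 − (57 + 67 + 81) gives (1,1) = 75.
From row 4, 280 − (69 + 79 + 77) gives (4,4) = 55.
Column 1 must total 280; the given cells sum to 207, so (3,1) = 73.
Column 4 must total 280; the given cells sum to 197, so (3,4) = 83.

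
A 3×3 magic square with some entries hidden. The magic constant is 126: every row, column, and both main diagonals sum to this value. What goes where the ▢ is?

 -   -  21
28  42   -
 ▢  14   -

63

From row 2, 126 − (28 + 42) gives (2,3) = 56.
From column 2, 126 − (42 + 14) gives (1,2) = 70.
Column 3 must total 126; the given cells sum to 77, so (3,3) = 49.
Main diagonal must total 126; the given cells sum to 91, so (1,1) = 35.
Anti-diagonal must total 126; the given cells sum to 63, so (3,1) = 63.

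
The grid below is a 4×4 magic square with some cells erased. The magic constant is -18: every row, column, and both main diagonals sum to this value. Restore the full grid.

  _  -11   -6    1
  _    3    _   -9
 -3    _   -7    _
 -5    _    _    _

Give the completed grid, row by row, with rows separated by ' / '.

From row 1, -18 − (-11 + (-6) + 1) gives (1,1) = -2.
Column 1 must total -18; the given cells sum to -10, so (2,1) = -8.
Using main diagonal: -2 + 3 + (-7) + ? → (4,4) = -18 − (-6) = -12.
From row 2, -18 − (-8 + 3 + (-9)) gives (2,3) = -4.
From column 3, -18 − (-6 + (-4) + (-7)) gives (4,3) = -1.
Using column 4: 1 + (-9) + (-12) + ? → (3,4) = -18 − (-20) = 2.
From anti-diagonal, -18 − (1 + (-4) + (-5)) gives (3,2) = -10.
From row 4, -18 − (-5 + (-1) + (-12)) gives (4,2) = 0.

-2 -11 -6 1 / -8 3 -4 -9 / -3 -10 -7 2 / -5 0 -1 -12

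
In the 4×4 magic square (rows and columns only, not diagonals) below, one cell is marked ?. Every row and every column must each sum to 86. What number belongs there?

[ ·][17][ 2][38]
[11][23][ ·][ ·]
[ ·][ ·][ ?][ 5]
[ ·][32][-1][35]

From row 1, 86 − (17 + 2 + 38) gives (1,1) = 29.
Row 4: 32 + (-1) + 35 + ? = 86, so (4,1) = 20.
Column 1 needs 86; the known cells sum to 60, so (3,1) = 26.
Column 2 needs 86; the known cells sum to 72, so (3,2) = 14.
Column 4: 38 + 5 + 35 + ? = 86, so (2,4) = 8.
Row 2 needs 86; the known cells sum to 42, so (2,3) = 44.
Row 3 must total 86; the given cells sum to 45, so (3,3) = 41.

41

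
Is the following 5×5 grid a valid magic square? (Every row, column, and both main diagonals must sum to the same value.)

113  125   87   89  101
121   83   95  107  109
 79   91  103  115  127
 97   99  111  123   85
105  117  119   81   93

Yes

Row 1: 113 + 125 + 87 + 89 + 101 = 515.
Row 2: 121 + 83 + 95 + 107 + 109 = 515.
Row 3: 79 + 91 + 103 + 115 + 127 = 515.
Row 4: 97 + 99 + 111 + 123 + 85 = 515.
Row 5: 105 + 117 + 119 + 81 + 93 = 515.
Column 1: 113 + 121 + 79 + 97 + 105 = 515.
Column 2: 125 + 83 + 91 + 99 + 117 = 515.
Column 3: 87 + 95 + 103 + 111 + 119 = 515.
Column 4: 89 + 107 + 115 + 123 + 81 = 515.
Column 5: 101 + 109 + 127 + 85 + 93 = 515.
Main diagonal: 113 + 83 + 103 + 123 + 93 = 515.
Anti-diagonal: 101 + 107 + 103 + 99 + 105 = 515.
All lines sum to 515.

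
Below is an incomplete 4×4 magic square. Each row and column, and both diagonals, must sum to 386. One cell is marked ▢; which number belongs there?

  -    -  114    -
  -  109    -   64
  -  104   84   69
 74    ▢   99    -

79

Row 3 needs 386; the known cells sum to 257, so (3,1) = 129.
Column 3 must total 386; the given cells sum to 297, so (2,3) = 89.
Anti-diagonal needs 386; the known cells sum to 267, so (1,4) = 119.
Row 2 must total 386; the given cells sum to 262, so (2,1) = 124.
Using column 1: 124 + 129 + 74 + ? → (1,1) = 386 − 327 = 59.
From column 4, 386 − (119 + 64 + 69) gives (4,4) = 134.
The remaining cell in row 1 is (1,2) = 386 − 292 = 94.
The remaining cell in row 4 is (4,2) = 386 − 307 = 79.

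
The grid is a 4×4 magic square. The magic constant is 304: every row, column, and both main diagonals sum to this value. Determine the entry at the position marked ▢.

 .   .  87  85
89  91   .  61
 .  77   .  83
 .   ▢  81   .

Using row 2: 89 + 91 + 61 + ? → (2,3) = 304 − 241 = 63.
Using column 3: 87 + 63 + 81 + ? → (3,3) = 304 − 231 = 73.
Using column 4: 85 + 61 + 83 + ? → (4,4) = 304 − 229 = 75.
Using main diagonal: 91 + 73 + 75 + ? → (1,1) = 304 − 239 = 65.
Anti-diagonal needs 304; the known cells sum to 225, so (4,1) = 79.
Row 1 needs 304; the known cells sum to 237, so (1,2) = 67.
The remaining cell in row 3 is (3,1) = 304 − 233 = 71.
From row 4, 304 − (79 + 81 + 75) gives (4,2) = 69.

69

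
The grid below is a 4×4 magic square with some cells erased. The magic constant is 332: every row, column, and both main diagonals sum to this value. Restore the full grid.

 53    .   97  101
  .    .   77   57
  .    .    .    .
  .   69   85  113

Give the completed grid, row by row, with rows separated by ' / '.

The remaining cell in row 1 is (1,2) = 332 − 251 = 81.
From row 4, 332 − (69 + 85 + 113) gives (4,1) = 65.
Using column 3: 97 + 77 + 85 + ? → (3,3) = 332 − 259 = 73.
Column 4: 101 + 57 + 113 + ? = 332, so (3,4) = 61.
Main diagonal: 53 + 73 + 113 + ? = 332, so (2,2) = 93.
From anti-diagonal, 332 − (101 + 77 + 65) gives (3,2) = 89.
The remaining cell in row 2 is (2,1) = 332 − 227 = 105.
Row 3 must total 332; the given cells sum to 223, so (3,1) = 109.

53 81 97 101 / 105 93 77 57 / 109 89 73 61 / 65 69 85 113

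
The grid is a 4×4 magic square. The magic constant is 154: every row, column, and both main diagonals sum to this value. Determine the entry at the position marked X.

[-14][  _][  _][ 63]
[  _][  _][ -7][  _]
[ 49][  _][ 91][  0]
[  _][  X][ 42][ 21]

Row 3 needs 154; the known cells sum to 140, so (3,2) = 14.
Column 3: -7 + 91 + 42 + ? = 154, so (1,3) = 28.
The remaining cell in column 4 is (2,4) = 154 − 84 = 70.
Main diagonal must total 154; the given cells sum to 98, so (2,2) = 56.
Anti-diagonal needs 154; the known cells sum to 70, so (4,1) = 84.
Row 1 needs 154; the known cells sum to 77, so (1,2) = 77.
Row 2: 56 + (-7) + 70 + ? = 154, so (2,1) = 35.
Row 4: 84 + 42 + 21 + ? = 154, so (4,2) = 7.

7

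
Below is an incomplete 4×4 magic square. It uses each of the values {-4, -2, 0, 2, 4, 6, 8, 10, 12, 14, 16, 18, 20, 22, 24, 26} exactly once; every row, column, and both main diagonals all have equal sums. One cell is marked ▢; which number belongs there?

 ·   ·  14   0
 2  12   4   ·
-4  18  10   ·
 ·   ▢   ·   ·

8

The 16 entries sum to 176, so each line sums to 176/4 = 44.
From row 2, 44 − (2 + 12 + 4) gives (2,4) = 26.
Using row 3: -4 + 18 + 10 + ? → (3,4) = 44 − 24 = 20.
From column 3, 44 − (14 + 4 + 10) gives (4,3) = 16.
Column 4 needs 44; the known cells sum to 46, so (4,4) = -2.
Main diagonal must total 44; the given cells sum to 20, so (1,1) = 24.
Anti-diagonal: 0 + 4 + 18 + ? = 44, so (4,1) = 22.
Row 1 must total 44; the given cells sum to 38, so (1,2) = 6.
Using row 4: 22 + 16 + (-2) + ? → (4,2) = 44 − 36 = 8.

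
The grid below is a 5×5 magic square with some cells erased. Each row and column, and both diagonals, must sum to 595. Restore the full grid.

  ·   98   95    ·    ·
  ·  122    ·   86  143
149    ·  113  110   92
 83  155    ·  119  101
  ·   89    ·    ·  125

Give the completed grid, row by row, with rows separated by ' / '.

From row 3, 595 − (149 + 113 + 110 + 92) gives (3,2) = 131.
Row 4 must total 595; the given cells sum to 458, so (4,3) = 137.
Column 5 needs 595; the known cells sum to 461, so (1,5) = 134.
The remaining cell in main diagonal is (1,1) = 595 − 479 = 116.
Anti-diagonal: 134 + 86 + 113 + 155 + ? = 595, so (5,1) = 107.
Row 1 must total 595; the given cells sum to 443, so (1,4) = 152.
Using column 1: 116 + 149 + 83 + 107 + ? → (2,1) = 595 − 455 = 140.
Column 4 needs 595; the known cells sum to 467, so (5,4) = 128.
The remaining cell in row 2 is (2,3) = 595 − 491 = 104.
The remaining cell in row 5 is (5,3) = 595 − 449 = 146.

116 98 95 152 134 / 140 122 104 86 143 / 149 131 113 110 92 / 83 155 137 119 101 / 107 89 146 128 125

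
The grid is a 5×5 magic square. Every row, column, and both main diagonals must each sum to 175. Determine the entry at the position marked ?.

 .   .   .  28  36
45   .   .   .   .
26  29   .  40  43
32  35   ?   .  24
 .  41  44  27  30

Row 3 must total 175; the given cells sum to 138, so (3,3) = 37.
Row 5: 41 + 44 + 27 + 30 + ? = 175, so (5,1) = 33.
The remaining cell in column 1 is (1,1) = 175 − 136 = 39.
Column 5 must total 175; the given cells sum to 133, so (2,5) = 42.
Anti-diagonal must total 175; the given cells sum to 141, so (2,4) = 34.
Column 4 must total 175; the given cells sum to 129, so (4,4) = 46.
The remaining cell in main diagonal is (2,2) = 175 − 152 = 23.
Row 2: 45 + 23 + 34 + 42 + ? = 175, so (2,3) = 31.
From row 4, 175 − (32 + 35 + 46 + 24) gives (4,3) = 38.

38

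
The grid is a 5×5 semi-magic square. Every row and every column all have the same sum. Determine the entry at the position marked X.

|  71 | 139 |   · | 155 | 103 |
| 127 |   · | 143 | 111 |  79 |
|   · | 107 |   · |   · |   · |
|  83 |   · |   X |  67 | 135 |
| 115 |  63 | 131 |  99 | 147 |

119

Row 5 is complete and sums to 555; that is the magic constant.
From row 1, 555 − (71 + 139 + 155 + 103) gives (1,3) = 87.
Row 2: 127 + 143 + 111 + 79 + ? = 555, so (2,2) = 95.
Column 1: 71 + 127 + 83 + 115 + ? = 555, so (3,1) = 159.
Column 2 must total 555; the given cells sum to 404, so (4,2) = 151.
Column 4 needs 555; the known cells sum to 432, so (3,4) = 123.
Column 5 must total 555; the given cells sum to 464, so (3,5) = 91.
Row 3 needs 555; the known cells sum to 480, so (3,3) = 75.
Using row 4: 83 + 151 + 67 + 135 + ? → (4,3) = 555 − 436 = 119.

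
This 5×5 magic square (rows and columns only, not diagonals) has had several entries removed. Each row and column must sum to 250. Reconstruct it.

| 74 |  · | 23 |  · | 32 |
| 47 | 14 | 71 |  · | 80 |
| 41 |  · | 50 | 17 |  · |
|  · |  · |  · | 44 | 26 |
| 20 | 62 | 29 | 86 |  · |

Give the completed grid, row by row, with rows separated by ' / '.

74 56 23 65 32 / 47 14 71 38 80 / 41 83 50 17 59 / 68 35 77 44 26 / 20 62 29 86 53

Row 2: 47 + 14 + 71 + 80 + ? = 250, so (2,4) = 38.
Row 5 must total 250; the given cells sum to 197, so (5,5) = 53.
The remaining cell in column 1 is (4,1) = 250 − 182 = 68.
Using column 3: 23 + 71 + 50 + 29 + ? → (4,3) = 250 − 173 = 77.
Column 4: 38 + 17 + 44 + 86 + ? = 250, so (1,4) = 65.
Column 5: 32 + 80 + 26 + 53 + ? = 250, so (3,5) = 59.
Row 1 needs 250; the known cells sum to 194, so (1,2) = 56.
Row 3 must total 250; the given cells sum to 167, so (3,2) = 83.
Row 4 needs 250; the known cells sum to 215, so (4,2) = 35.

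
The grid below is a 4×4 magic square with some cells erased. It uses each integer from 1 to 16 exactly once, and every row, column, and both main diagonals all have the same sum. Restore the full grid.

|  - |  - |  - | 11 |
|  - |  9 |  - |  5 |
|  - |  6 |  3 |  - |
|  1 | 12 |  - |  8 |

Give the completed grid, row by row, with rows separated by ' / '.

14 7 2 11 / 4 9 16 5 / 15 6 3 10 / 1 12 13 8

The entries are 1 through 16, which sum to 136, so each line sums to 136/4 = 34.
Row 4 needs 34; the known cells sum to 21, so (4,3) = 13.
Using column 2: 9 + 6 + 12 + ? → (1,2) = 34 − 27 = 7.
Column 4 must total 34; the given cells sum to 24, so (3,4) = 10.
Main diagonal: 9 + 3 + 8 + ? = 34, so (1,1) = 14.
The remaining cell in anti-diagonal is (2,3) = 34 − 18 = 16.
From row 1, 34 − (14 + 7 + 11) gives (1,3) = 2.
Row 2 must total 34; the given cells sum to 30, so (2,1) = 4.
Row 3 needs 34; the known cells sum to 19, so (3,1) = 15.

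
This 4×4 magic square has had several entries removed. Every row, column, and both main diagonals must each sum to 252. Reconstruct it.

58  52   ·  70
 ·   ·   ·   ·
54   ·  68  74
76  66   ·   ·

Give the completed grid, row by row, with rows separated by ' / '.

58 52 72 70 / 64 78 50 60 / 54 56 68 74 / 76 66 62 48

From row 1, 252 − (58 + 52 + 70) gives (1,3) = 72.
The remaining cell in row 3 is (3,2) = 252 − 196 = 56.
From column 1, 252 − (58 + 54 + 76) gives (2,1) = 64.
Column 2 must total 252; the given cells sum to 174, so (2,2) = 78.
Using main diagonal: 58 + 78 + 68 + ? → (4,4) = 252 − 204 = 48.
From anti-diagonal, 252 − (70 + 56 + 76) gives (2,3) = 50.
The remaining cell in row 2 is (2,4) = 252 − 192 = 60.
Row 4: 76 + 66 + 48 + ? = 252, so (4,3) = 62.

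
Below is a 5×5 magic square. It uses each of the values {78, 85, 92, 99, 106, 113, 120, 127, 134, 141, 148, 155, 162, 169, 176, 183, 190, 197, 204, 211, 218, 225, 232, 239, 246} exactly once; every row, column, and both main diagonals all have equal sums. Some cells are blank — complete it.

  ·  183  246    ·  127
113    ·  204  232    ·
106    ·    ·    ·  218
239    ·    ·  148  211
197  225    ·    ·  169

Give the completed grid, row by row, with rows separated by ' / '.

155 183 246 99 127 / 113 176 204 232 85 / 106 134 162 190 218 / 239 92 120 148 211 / 197 225 78 141 169

The 25 entries sum to 4050, so each line sums to 4050/5 = 810.
Column 1 must total 810; the given cells sum to 655, so (1,1) = 155.
Column 5 must total 810; the given cells sum to 725, so (2,5) = 85.
From row 1, 810 − (155 + 183 + 246 + 127) gives (1,4) = 99.
From row 2, 810 − (113 + 204 + 232 + 85) gives (2,2) = 176.
Using main diagonal: 155 + 176 + 148 + 169 + ? → (3,3) = 810 − 648 = 162.
From anti-diagonal, 810 − (127 + 232 + 162 + 197) gives (4,2) = 92.
The remaining cell in row 4 is (4,3) = 810 − 690 = 120.
The remaining cell in column 2 is (3,2) = 810 − 676 = 134.
From column 3, 810 − (246 + 204 + 162 + 120) gives (5,3) = 78.
Row 3 must total 810; the given cells sum to 620, so (3,4) = 190.
Row 5 must total 810; the given cells sum to 669, so (5,4) = 141.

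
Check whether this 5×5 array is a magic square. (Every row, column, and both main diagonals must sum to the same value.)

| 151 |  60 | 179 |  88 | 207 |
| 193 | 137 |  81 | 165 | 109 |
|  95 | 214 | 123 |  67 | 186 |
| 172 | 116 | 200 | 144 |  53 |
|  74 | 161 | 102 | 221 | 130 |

Row 1: 151 + 60 + 179 + 88 + 207 = 685.
Row 2: 193 + 137 + 81 + 165 + 109 = 685.
Row 3: 95 + 214 + 123 + 67 + 186 = 685.
Row 4: 172 + 116 + 200 + 144 + 53 = 685.
Row 5: 74 + 161 + 102 + 221 + 130 = 688.
Column 1: 151 + 193 + 95 + 172 + 74 = 685.
Column 2: 60 + 137 + 214 + 116 + 161 = 688.
Column 3: 179 + 81 + 123 + 200 + 102 = 685.
Column 4: 88 + 165 + 67 + 144 + 221 = 685.
Column 5: 207 + 109 + 186 + 53 + 130 = 685.
Main diagonal: 151 + 137 + 123 + 144 + 130 = 685.
Anti-diagonal: 207 + 165 + 123 + 116 + 74 = 685.

No — column 2 sums to 688 but column 3 sums to 685.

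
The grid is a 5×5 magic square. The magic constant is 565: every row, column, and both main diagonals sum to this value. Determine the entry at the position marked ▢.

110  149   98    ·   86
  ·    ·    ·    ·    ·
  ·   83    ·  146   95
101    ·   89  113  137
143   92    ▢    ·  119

Row 1: 110 + 149 + 98 + 86 + ? = 565, so (1,4) = 122.
Row 4 needs 565; the known cells sum to 440, so (4,2) = 125.
Using column 2: 149 + 83 + 125 + 92 + ? → (2,2) = 565 − 449 = 116.
Column 5: 86 + 95 + 137 + 119 + ? = 565, so (2,5) = 128.
Using main diagonal: 110 + 116 + 113 + 119 + ? → (3,3) = 565 − 458 = 107.
The remaining cell in anti-diagonal is (2,4) = 565 − 461 = 104.
From row 3, 565 − (83 + 107 + 146 + 95) gives (3,1) = 134.
From column 1, 565 − (110 + 134 + 101 + 143) gives (2,1) = 77.
Column 4: 122 + 104 + 146 + 113 + ? = 565, so (5,4) = 80.
Row 2: 77 + 116 + 104 + 128 + ? = 565, so (2,3) = 140.
Row 5 must total 565; the given cells sum to 434, so (5,3) = 131.

131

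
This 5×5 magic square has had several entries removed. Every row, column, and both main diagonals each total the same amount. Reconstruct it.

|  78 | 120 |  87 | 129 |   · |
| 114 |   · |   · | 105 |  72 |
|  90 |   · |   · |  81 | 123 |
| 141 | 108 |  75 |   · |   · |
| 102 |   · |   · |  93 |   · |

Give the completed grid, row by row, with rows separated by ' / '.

Column 1 is already complete: 78 + 114 + 90 + 141 + 102 = 525, so that is the magic constant.
Row 1 needs 525; the known cells sum to 414, so (1,5) = 111.
The remaining cell in column 4 is (4,4) = 525 − 408 = 117.
Anti-diagonal needs 525; the known cells sum to 426, so (3,3) = 99.
From row 3, 525 − (90 + 99 + 81 + 123) gives (3,2) = 132.
Row 4 must total 525; the given cells sum to 441, so (4,5) = 84.
The remaining cell in column 5 is (5,5) = 525 − 390 = 135.
Main diagonal: 78 + 99 + 117 + 135 + ? = 525, so (2,2) = 96.
Using row 2: 114 + 96 + 105 + 72 + ? → (2,3) = 525 − 387 = 138.
From column 2, 525 − (120 + 96 + 132 + 108) gives (5,2) = 69.
The remaining cell in column 3 is (5,3) = 525 − 399 = 126.

78 120 87 129 111 / 114 96 138 105 72 / 90 132 99 81 123 / 141 108 75 117 84 / 102 69 126 93 135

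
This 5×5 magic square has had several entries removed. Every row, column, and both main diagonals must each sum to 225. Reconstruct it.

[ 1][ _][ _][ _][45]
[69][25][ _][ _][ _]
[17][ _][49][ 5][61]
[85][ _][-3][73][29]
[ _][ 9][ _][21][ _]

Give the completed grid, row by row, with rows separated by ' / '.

1 57 33 89 45 / 69 25 81 37 13 / 17 93 49 5 61 / 85 41 -3 73 29 / 53 9 65 21 77

The remaining cell in row 3 is (3,2) = 225 − 132 = 93.
Using row 4: 85 + (-3) + 73 + 29 + ? → (4,2) = 225 − 184 = 41.
Column 1 must total 225; the given cells sum to 172, so (5,1) = 53.
From column 2, 225 − (25 + 93 + 41 + 9) gives (1,2) = 57.
Main diagonal: 1 + 25 + 49 + 73 + ? = 225, so (5,5) = 77.
Anti-diagonal: 45 + 49 + 41 + 53 + ? = 225, so (2,4) = 37.
Row 5 must total 225; the given cells sum to 160, so (5,3) = 65.
Using column 4: 37 + 5 + 73 + 21 + ? → (1,4) = 225 − 136 = 89.
From column 5, 225 − (45 + 61 + 29 + 77) gives (2,5) = 13.
Row 1: 1 + 57 + 89 + 45 + ? = 225, so (1,3) = 33.
Row 2: 69 + 25 + 37 + 13 + ? = 225, so (2,3) = 81.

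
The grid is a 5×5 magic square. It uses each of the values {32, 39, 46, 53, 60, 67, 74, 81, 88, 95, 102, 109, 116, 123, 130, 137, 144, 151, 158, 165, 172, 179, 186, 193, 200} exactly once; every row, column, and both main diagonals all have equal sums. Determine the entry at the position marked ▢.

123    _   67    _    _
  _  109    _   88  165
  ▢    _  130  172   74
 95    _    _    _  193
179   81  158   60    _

151

The 25 entries sum to 2900, so each line sums to 2900/5 = 580.
Row 5 needs 580; the known cells sum to 478, so (5,5) = 102.
Using column 5: 165 + 74 + 193 + 102 + ? → (1,5) = 580 − 534 = 46.
Main diagonal must total 580; the given cells sum to 464, so (4,4) = 116.
From anti-diagonal, 580 − (46 + 88 + 130 + 179) gives (4,2) = 137.
The remaining cell in row 4 is (4,3) = 580 − 541 = 39.
Column 3 needs 580; the known cells sum to 394, so (2,3) = 186.
Using column 4: 88 + 172 + 116 + 60 + ? → (1,4) = 580 − 436 = 144.
Using row 1: 123 + 67 + 144 + 46 + ? → (1,2) = 580 − 380 = 200.
Row 2 needs 580; the known cells sum to 548, so (2,1) = 32.
From column 1, 580 − (123 + 32 + 95 + 179) gives (3,1) = 151.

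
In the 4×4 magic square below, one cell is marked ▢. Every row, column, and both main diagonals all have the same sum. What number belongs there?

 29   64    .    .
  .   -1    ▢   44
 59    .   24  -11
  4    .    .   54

49

Main diagonal is complete and sums to 106; that is the magic constant.
From row 3, 106 − (59 + 24 + (-11)) gives (3,2) = 34.
Column 1: 29 + 59 + 4 + ? = 106, so (2,1) = 14.
From column 2, 106 − (64 + (-1) + 34) gives (4,2) = 9.
Column 4 needs 106; the known cells sum to 87, so (1,4) = 19.
Anti-diagonal: 19 + 34 + 4 + ? = 106, so (2,3) = 49.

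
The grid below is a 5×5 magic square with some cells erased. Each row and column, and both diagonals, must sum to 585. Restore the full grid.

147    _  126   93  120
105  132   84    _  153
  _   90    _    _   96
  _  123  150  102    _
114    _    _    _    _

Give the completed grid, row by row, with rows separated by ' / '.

The remaining cell in row 1 is (1,2) = 585 − 486 = 99.
Using row 2: 105 + 132 + 84 + 153 + ? → (2,4) = 585 − 474 = 111.
From column 2, 585 − (99 + 132 + 90 + 123) gives (5,2) = 141.
The remaining cell in anti-diagonal is (3,3) = 585 − 468 = 117.
Column 3: 126 + 84 + 117 + 150 + ? = 585, so (5,3) = 108.
Main diagonal must total 585; the given cells sum to 498, so (5,5) = 87.
Row 5: 114 + 141 + 108 + 87 + ? = 585, so (5,4) = 135.
From column 4, 585 − (93 + 111 + 102 + 135) gives (3,4) = 144.
The remaining cell in column 5 is (4,5) = 585 − 456 = 129.
The remaining cell in row 3 is (3,1) = 585 − 447 = 138.
Row 4 needs 585; the known cells sum to 504, so (4,1) = 81.

147 99 126 93 120 / 105 132 84 111 153 / 138 90 117 144 96 / 81 123 150 102 129 / 114 141 108 135 87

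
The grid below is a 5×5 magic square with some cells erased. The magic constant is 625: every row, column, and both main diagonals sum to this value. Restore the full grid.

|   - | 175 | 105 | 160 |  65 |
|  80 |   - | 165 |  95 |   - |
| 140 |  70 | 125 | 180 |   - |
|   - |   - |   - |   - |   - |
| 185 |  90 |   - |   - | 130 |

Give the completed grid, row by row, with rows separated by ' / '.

Row 1 must total 625; the given cells sum to 505, so (1,1) = 120.
From row 3, 625 − (140 + 70 + 125 + 180) gives (3,5) = 110.
From column 1, 625 − (120 + 80 + 140 + 185) gives (4,1) = 100.
From anti-diagonal, 625 − (65 + 95 + 125 + 185) gives (4,2) = 155.
From column 2, 625 − (175 + 70 + 155 + 90) gives (2,2) = 135.
Main diagonal: 120 + 135 + 125 + 130 + ? = 625, so (4,4) = 115.
Row 2 needs 625; the known cells sum to 475, so (2,5) = 150.
From column 4, 625 − (160 + 95 + 180 + 115) gives (5,4) = 75.
The remaining cell in column 5 is (4,5) = 625 − 455 = 170.
The remaining cell in row 4 is (4,3) = 625 − 540 = 85.
Row 5 must total 625; the given cells sum to 480, so (5,3) = 145.

120 175 105 160 65 / 80 135 165 95 150 / 140 70 125 180 110 / 100 155 85 115 170 / 185 90 145 75 130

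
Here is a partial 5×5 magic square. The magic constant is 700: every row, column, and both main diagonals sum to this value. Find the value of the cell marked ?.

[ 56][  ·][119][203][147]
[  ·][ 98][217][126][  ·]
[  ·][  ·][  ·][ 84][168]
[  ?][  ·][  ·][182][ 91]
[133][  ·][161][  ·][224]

210

Row 1 needs 700; the known cells sum to 525, so (1,2) = 175.
Column 4 must total 700; the given cells sum to 595, so (5,4) = 105.
Column 5 must total 700; the given cells sum to 630, so (2,5) = 70.
Main diagonal must total 700; the given cells sum to 560, so (3,3) = 140.
Anti-diagonal: 147 + 126 + 140 + 133 + ? = 700, so (4,2) = 154.
The remaining cell in row 2 is (2,1) = 700 − 511 = 189.
Row 5 must total 700; the given cells sum to 623, so (5,2) = 77.
Column 2 needs 700; the known cells sum to 504, so (3,2) = 196.
Using column 3: 119 + 217 + 140 + 161 + ? → (4,3) = 700 − 637 = 63.
Row 3: 196 + 140 + 84 + 168 + ? = 700, so (3,1) = 112.
Row 4 must total 700; the given cells sum to 490, so (4,1) = 210.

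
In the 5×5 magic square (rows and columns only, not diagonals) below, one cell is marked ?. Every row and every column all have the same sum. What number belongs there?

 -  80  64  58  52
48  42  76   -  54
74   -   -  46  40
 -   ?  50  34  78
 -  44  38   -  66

56

Column 5 is complete and sums to 290; that is the magic constant.
Row 1 needs 290; the known cells sum to 254, so (1,1) = 36.
Row 2 must total 290; the given cells sum to 220, so (2,4) = 70.
Column 3 needs 290; the known cells sum to 228, so (3,3) = 62.
Using column 4: 58 + 70 + 46 + 34 + ? → (5,4) = 290 − 208 = 82.
Row 3 must total 290; the given cells sum to 222, so (3,2) = 68.
Row 5 needs 290; the known cells sum to 230, so (5,1) = 60.
Column 1 needs 290; the known cells sum to 218, so (4,1) = 72.
Using column 2: 80 + 42 + 68 + 44 + ? → (4,2) = 290 − 234 = 56.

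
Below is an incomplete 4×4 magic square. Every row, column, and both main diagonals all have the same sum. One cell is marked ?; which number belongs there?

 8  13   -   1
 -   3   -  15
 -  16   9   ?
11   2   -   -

4

Column 2 is complete and sums to 34; that is the magic constant.
Row 1 must total 34; the given cells sum to 22, so (1,3) = 12.
Using main diagonal: 8 + 3 + 9 + ? → (4,4) = 34 − 20 = 14.
The remaining cell in anti-diagonal is (2,3) = 34 − 28 = 6.
Using row 2: 3 + 6 + 15 + ? → (2,1) = 34 − 24 = 10.
Using row 4: 11 + 2 + 14 + ? → (4,3) = 34 − 27 = 7.
Column 1 needs 34; the known cells sum to 29, so (3,1) = 5.
Column 4: 1 + 15 + 14 + ? = 34, so (3,4) = 4.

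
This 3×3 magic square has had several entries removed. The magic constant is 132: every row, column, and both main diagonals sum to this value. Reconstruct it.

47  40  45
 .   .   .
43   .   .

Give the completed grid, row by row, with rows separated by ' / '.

Using column 1: 47 + 43 + ? → (2,1) = 132 − 90 = 42.
From anti-diagonal, 132 − (45 + 43) gives (2,2) = 44.
Row 2: 42 + 44 + ? = 132, so (2,3) = 46.
Column 2 must total 132; the given cells sum to 84, so (3,2) = 48.
The remaining cell in column 3 is (3,3) = 132 − 91 = 41.

47 40 45 / 42 44 46 / 43 48 41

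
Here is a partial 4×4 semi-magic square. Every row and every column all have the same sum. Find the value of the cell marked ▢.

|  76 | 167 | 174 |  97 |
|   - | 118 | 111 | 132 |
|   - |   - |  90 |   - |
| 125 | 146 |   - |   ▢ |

Row 1 is complete and sums to 514; that is the magic constant.
From row 2, 514 − (118 + 111 + 132) gives (2,1) = 153.
Using column 1: 76 + 153 + 125 + ? → (3,1) = 514 − 354 = 160.
Column 2: 167 + 118 + 146 + ? = 514, so (3,2) = 83.
Using column 3: 174 + 111 + 90 + ? → (4,3) = 514 − 375 = 139.
Row 3 must total 514; the given cells sum to 333, so (3,4) = 181.
From row 4, 514 − (125 + 146 + 139) gives (4,4) = 104.

104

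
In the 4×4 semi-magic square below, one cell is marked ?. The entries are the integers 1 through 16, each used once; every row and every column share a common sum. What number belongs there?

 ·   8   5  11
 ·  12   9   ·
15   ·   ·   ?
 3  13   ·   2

The entries are 1 through 16, which sum to 136, so each line sums to 136/4 = 34.
Row 1 must total 34; the given cells sum to 24, so (1,1) = 10.
The remaining cell in row 4 is (4,3) = 34 − 18 = 16.
Using column 1: 10 + 15 + 3 + ? → (2,1) = 34 − 28 = 6.
Column 2 needs 34; the known cells sum to 33, so (3,2) = 1.
Column 3 must total 34; the given cells sum to 30, so (3,3) = 4.
Row 2 must total 34; the given cells sum to 27, so (2,4) = 7.
From row 3, 34 − (15 + 1 + 4) gives (3,4) = 14.

14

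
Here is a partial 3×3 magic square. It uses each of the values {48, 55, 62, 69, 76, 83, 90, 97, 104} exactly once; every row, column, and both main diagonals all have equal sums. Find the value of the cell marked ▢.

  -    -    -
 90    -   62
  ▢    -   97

83

The 9 entries sum to 684, so each line sums to 684/3 = 228.
Row 2: 90 + 62 + ? = 228, so (2,2) = 76.
From column 3, 228 − (62 + 97) gives (1,3) = 69.
Main diagonal needs 228; the known cells sum to 173, so (1,1) = 55.
Anti-diagonal: 69 + 76 + ? = 228, so (3,1) = 83.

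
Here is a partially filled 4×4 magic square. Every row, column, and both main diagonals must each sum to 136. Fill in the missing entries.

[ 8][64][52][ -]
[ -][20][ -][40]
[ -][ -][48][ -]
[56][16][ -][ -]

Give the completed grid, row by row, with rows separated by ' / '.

The remaining cell in row 1 is (1,4) = 136 − 124 = 12.
The remaining cell in column 2 is (3,2) = 136 − 100 = 36.
From main diagonal, 136 − (8 + 20 + 48) gives (4,4) = 60.
Using anti-diagonal: 12 + 36 + 56 + ? → (2,3) = 136 − 104 = 32.
Row 2: 20 + 32 + 40 + ? = 136, so (2,1) = 44.
Using row 4: 56 + 16 + 60 + ? → (4,3) = 136 − 132 = 4.
Column 1: 8 + 44 + 56 + ? = 136, so (3,1) = 28.
The remaining cell in column 4 is (3,4) = 136 − 112 = 24.

8 64 52 12 / 44 20 32 40 / 28 36 48 24 / 56 16 4 60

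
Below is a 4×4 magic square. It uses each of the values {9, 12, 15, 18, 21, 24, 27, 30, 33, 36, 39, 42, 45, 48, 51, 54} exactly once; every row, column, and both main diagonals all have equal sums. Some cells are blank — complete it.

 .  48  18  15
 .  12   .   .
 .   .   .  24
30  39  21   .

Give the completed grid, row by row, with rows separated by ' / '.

45 48 18 15 / 9 12 54 51 / 42 27 33 24 / 30 39 21 36

The 16 entries sum to 504, so each line sums to 504/4 = 126.
The remaining cell in row 1 is (1,1) = 126 − 81 = 45.
Row 4 must total 126; the given cells sum to 90, so (4,4) = 36.
Using column 2: 48 + 12 + 39 + ? → (3,2) = 126 − 99 = 27.
From column 4, 126 − (15 + 24 + 36) gives (2,4) = 51.
Main diagonal: 45 + 12 + 36 + ? = 126, so (3,3) = 33.
The remaining cell in anti-diagonal is (2,3) = 126 − 72 = 54.
Using row 2: 12 + 54 + 51 + ? → (2,1) = 126 − 117 = 9.
Row 3 must total 126; the given cells sum to 84, so (3,1) = 42.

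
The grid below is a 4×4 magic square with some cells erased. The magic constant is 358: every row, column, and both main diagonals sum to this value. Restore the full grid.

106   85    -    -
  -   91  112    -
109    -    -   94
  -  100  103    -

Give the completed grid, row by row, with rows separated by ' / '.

From column 2, 358 − (85 + 91 + 100) gives (3,2) = 82.
Row 3 needs 358; the known cells sum to 285, so (3,3) = 73.
Column 3 needs 358; the known cells sum to 288, so (1,3) = 70.
Main diagonal: 106 + 91 + 73 + ? = 358, so (4,4) = 88.
Using row 1: 106 + 85 + 70 + ? → (1,4) = 358 − 261 = 97.
Row 4 must total 358; the given cells sum to 291, so (4,1) = 67.
Column 1 must total 358; the given cells sum to 282, so (2,1) = 76.
Column 4 must total 358; the given cells sum to 279, so (2,4) = 79.

106 85 70 97 / 76 91 112 79 / 109 82 73 94 / 67 100 103 88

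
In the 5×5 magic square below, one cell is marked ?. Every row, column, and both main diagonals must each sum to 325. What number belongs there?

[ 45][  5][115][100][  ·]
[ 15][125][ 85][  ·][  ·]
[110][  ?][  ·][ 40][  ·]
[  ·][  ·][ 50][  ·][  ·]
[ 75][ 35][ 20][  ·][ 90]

The remaining cell in row 1 is (1,5) = 325 − 265 = 60.
From row 5, 325 − (75 + 35 + 20 + 90) gives (5,4) = 105.
Column 1: 45 + 15 + 110 + 75 + ? = 325, so (4,1) = 80.
From column 3, 325 − (115 + 85 + 50 + 20) gives (3,3) = 55.
Main diagonal must total 325; the given cells sum to 315, so (4,4) = 10.
Column 4 must total 325; the given cells sum to 255, so (2,4) = 70.
Anti-diagonal must total 325; the given cells sum to 260, so (4,2) = 65.
Row 2: 15 + 125 + 85 + 70 + ? = 325, so (2,5) = 30.
Row 4: 80 + 65 + 50 + 10 + ? = 325, so (4,5) = 120.
The remaining cell in column 2 is (3,2) = 325 − 230 = 95.

95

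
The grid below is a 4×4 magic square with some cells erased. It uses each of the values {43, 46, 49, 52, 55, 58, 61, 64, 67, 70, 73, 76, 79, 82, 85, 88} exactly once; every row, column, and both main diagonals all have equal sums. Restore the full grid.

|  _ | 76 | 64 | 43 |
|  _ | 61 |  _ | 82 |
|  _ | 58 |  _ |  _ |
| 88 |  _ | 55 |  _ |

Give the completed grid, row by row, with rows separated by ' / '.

79 76 64 43 / 46 61 73 82 / 49 58 70 85 / 88 67 55 52

The 16 entries sum to 1048, so each line sums to 1048/4 = 262.
Row 1 must total 262; the given cells sum to 183, so (1,1) = 79.
Column 2 must total 262; the given cells sum to 195, so (4,2) = 67.
Anti-diagonal: 43 + 58 + 88 + ? = 262, so (2,3) = 73.
The remaining cell in row 2 is (2,1) = 262 − 216 = 46.
The remaining cell in row 4 is (4,4) = 262 − 210 = 52.
Column 1 needs 262; the known cells sum to 213, so (3,1) = 49.
The remaining cell in column 3 is (3,3) = 262 − 192 = 70.
Using column 4: 43 + 82 + 52 + ? → (3,4) = 262 − 177 = 85.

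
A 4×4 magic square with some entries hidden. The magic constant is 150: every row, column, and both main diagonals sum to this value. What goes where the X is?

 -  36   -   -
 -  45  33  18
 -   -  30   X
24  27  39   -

Row 2: 45 + 33 + 18 + ? = 150, so (2,1) = 54.
Row 4: 24 + 27 + 39 + ? = 150, so (4,4) = 60.
From column 2, 150 − (36 + 45 + 27) gives (3,2) = 42.
Column 3: 33 + 30 + 39 + ? = 150, so (1,3) = 48.
Main diagonal needs 150; the known cells sum to 135, so (1,1) = 15.
Anti-diagonal: 33 + 42 + 24 + ? = 150, so (1,4) = 51.
The remaining cell in column 1 is (3,1) = 150 − 93 = 57.
Column 4 must total 150; the given cells sum to 129, so (3,4) = 21.

21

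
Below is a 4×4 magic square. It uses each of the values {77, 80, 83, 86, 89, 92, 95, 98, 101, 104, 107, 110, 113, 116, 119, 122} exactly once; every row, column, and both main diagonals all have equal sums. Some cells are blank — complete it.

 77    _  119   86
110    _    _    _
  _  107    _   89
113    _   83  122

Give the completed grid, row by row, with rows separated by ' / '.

The 16 entries sum to 1592, so each line sums to 1592/4 = 398.
Row 1 must total 398; the given cells sum to 282, so (1,2) = 116.
Row 4: 113 + 83 + 122 + ? = 398, so (4,2) = 80.
The remaining cell in column 1 is (3,1) = 398 − 300 = 98.
Column 2: 116 + 107 + 80 + ? = 398, so (2,2) = 95.
From column 4, 398 − (86 + 89 + 122) gives (2,4) = 101.
The remaining cell in main diagonal is (3,3) = 398 − 294 = 104.
Anti-diagonal must total 398; the given cells sum to 306, so (2,3) = 92.

77 116 119 86 / 110 95 92 101 / 98 107 104 89 / 113 80 83 122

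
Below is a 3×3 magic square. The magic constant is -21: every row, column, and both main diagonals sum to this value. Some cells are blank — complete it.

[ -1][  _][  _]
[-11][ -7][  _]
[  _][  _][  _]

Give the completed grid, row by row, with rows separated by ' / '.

From row 2, -21 − (-11 + (-7)) gives (2,3) = -3.
Column 1: -1 + (-11) + ? = -21, so (3,1) = -9.
Main diagonal must total -21; the given cells sum to -8, so (3,3) = -13.
Anti-diagonal must total -21; the given cells sum to -16, so (1,3) = -5.
From row 1, -21 − (-1 + (-5)) gives (1,2) = -15.
Row 3 must total -21; the given cells sum to -22, so (3,2) = 1.

-1 -15 -5 / -11 -7 -3 / -9 1 -13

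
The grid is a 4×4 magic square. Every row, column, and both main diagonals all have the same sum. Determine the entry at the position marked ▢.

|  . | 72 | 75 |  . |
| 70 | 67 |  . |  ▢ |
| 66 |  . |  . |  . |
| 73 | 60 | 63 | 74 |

69

Row 4 is complete and sums to 270; that is the magic constant.
Column 1: 70 + 66 + 73 + ? = 270, so (1,1) = 61.
Column 2 needs 270; the known cells sum to 199, so (3,2) = 71.
Main diagonal: 61 + 67 + 74 + ? = 270, so (3,3) = 68.
From row 1, 270 − (61 + 72 + 75) gives (1,4) = 62.
Row 3: 66 + 71 + 68 + ? = 270, so (3,4) = 65.
Column 3 must total 270; the given cells sum to 206, so (2,3) = 64.
Column 4: 62 + 65 + 74 + ? = 270, so (2,4) = 69.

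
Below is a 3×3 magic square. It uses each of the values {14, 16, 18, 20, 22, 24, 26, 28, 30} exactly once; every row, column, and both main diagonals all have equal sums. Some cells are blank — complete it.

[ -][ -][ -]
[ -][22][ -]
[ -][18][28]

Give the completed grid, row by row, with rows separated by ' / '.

The 9 entries sum to 198, so each line sums to 198/3 = 66.
Using row 3: 18 + 28 + ? → (3,1) = 66 − 46 = 20.
Using column 2: 22 + 18 + ? → (1,2) = 66 − 40 = 26.
Main diagonal: 22 + 28 + ? = 66, so (1,1) = 16.
From anti-diagonal, 66 − (22 + 20) gives (1,3) = 24.
Column 1 needs 66; the known cells sum to 36, so (2,1) = 30.
Using column 3: 24 + 28 + ? → (2,3) = 66 − 52 = 14.

16 26 24 / 30 22 14 / 20 18 28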